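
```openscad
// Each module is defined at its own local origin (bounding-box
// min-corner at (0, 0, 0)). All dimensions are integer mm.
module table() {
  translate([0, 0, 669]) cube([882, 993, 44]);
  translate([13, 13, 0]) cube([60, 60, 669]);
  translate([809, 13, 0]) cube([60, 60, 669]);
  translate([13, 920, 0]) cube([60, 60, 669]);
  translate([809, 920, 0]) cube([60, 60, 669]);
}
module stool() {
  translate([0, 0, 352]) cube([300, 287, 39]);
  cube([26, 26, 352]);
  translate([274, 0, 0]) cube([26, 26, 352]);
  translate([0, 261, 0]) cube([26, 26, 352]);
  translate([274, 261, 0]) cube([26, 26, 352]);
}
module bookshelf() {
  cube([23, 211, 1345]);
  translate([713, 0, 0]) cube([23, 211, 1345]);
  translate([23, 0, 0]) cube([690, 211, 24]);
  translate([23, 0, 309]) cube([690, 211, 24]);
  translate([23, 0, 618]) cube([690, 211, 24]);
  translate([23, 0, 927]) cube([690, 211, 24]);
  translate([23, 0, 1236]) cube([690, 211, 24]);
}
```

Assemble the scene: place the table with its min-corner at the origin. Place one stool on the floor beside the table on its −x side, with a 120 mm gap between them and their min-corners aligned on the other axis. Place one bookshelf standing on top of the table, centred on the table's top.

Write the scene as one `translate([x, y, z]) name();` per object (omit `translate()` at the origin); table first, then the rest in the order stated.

table();
translate([-420, 0, 0]) stool();
translate([73, 391, 713]) bookshelf();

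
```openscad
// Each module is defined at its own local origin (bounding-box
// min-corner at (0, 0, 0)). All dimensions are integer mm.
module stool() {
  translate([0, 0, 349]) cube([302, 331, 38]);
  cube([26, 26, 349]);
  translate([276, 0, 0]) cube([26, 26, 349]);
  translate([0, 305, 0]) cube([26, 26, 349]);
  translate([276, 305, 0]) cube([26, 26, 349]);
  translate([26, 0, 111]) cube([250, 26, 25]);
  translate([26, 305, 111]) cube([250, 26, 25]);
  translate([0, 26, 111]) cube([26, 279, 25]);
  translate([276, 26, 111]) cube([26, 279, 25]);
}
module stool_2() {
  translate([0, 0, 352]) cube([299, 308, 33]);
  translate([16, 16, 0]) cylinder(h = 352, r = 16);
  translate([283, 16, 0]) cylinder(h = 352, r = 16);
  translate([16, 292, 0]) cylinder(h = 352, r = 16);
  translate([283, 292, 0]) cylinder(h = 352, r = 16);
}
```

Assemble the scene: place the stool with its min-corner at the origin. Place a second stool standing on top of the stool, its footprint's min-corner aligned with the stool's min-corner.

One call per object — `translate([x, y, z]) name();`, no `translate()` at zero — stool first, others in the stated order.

stool();
translate([0, 0, 387]) stool_2();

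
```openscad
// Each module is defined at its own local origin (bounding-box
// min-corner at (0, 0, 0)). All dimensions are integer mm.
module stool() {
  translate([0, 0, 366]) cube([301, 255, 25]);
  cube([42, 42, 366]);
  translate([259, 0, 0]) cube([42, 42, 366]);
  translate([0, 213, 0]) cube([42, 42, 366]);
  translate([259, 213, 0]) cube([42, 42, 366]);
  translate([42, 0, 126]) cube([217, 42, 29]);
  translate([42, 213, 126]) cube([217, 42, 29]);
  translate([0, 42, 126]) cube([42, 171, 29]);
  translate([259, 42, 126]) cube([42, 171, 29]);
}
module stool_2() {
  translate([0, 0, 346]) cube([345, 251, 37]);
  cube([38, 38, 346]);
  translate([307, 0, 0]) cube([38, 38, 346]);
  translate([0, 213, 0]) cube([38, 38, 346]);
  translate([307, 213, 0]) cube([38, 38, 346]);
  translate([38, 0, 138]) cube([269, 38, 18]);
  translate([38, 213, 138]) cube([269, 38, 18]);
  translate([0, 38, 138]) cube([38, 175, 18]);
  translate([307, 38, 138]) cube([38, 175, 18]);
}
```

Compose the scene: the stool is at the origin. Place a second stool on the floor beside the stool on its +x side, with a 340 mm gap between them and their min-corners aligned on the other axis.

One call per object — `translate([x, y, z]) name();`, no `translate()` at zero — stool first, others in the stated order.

stool();
translate([641, 0, 0]) stool_2();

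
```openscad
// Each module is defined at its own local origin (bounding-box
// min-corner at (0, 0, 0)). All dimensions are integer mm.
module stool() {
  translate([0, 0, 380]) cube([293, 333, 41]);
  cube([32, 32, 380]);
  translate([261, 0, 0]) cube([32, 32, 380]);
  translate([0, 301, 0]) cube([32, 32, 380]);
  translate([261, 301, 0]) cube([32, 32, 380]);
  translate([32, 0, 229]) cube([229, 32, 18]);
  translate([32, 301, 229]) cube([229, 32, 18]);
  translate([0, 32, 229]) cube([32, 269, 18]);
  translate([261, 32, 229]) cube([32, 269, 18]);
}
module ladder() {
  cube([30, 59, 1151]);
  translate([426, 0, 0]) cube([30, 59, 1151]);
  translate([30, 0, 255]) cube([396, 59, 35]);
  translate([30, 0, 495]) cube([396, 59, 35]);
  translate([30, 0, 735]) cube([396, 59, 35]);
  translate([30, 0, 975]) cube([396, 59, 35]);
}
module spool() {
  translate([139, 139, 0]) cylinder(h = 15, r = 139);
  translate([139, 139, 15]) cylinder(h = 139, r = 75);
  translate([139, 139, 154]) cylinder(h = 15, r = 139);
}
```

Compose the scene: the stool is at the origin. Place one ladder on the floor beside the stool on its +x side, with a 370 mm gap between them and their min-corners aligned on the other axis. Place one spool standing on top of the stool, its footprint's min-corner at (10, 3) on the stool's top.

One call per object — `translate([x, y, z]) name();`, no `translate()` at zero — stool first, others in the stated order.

stool();
translate([663, 0, 0]) ladder();
translate([10, 3, 421]) spool();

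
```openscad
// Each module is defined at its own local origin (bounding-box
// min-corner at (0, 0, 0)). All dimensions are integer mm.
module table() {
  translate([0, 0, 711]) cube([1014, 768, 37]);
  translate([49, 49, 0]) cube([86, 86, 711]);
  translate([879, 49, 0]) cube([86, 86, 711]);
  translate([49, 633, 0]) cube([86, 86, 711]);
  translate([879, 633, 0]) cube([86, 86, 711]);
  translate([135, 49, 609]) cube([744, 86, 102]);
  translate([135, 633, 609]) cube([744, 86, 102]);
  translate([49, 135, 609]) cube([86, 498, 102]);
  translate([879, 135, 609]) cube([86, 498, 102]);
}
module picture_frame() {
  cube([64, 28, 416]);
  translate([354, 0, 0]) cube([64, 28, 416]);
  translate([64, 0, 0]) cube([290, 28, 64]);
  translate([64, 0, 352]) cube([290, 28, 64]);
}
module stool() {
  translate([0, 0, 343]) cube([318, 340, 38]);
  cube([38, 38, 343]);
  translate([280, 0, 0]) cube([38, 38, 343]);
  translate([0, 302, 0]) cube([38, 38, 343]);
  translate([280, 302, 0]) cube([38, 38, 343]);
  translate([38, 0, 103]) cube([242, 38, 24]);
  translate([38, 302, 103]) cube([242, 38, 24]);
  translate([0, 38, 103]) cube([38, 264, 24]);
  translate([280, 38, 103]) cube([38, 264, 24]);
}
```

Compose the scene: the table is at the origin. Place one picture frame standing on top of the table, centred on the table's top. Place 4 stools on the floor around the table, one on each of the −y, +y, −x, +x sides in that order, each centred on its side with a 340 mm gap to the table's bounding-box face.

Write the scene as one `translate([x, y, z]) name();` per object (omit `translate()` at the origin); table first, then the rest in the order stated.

table();
translate([298, 370, 748]) picture_frame();
translate([348, -680, 0]) stool();
translate([348, 1108, 0]) stool();
translate([-658, 214, 0]) stool();
translate([1354, 214, 0]) stool();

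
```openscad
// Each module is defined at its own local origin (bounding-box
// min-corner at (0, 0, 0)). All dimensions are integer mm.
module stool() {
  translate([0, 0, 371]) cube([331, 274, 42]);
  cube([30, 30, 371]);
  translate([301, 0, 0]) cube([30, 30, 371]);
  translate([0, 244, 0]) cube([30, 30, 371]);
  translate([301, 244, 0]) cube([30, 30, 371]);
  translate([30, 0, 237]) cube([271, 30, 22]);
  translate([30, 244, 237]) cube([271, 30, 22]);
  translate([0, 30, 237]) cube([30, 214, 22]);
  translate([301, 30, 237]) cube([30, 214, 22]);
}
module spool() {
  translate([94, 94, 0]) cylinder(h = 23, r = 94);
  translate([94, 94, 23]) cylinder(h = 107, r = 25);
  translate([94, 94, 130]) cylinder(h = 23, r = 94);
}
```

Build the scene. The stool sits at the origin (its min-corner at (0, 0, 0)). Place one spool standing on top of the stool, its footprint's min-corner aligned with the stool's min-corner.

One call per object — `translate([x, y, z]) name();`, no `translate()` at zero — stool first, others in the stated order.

stool();
translate([0, 0, 413]) spool();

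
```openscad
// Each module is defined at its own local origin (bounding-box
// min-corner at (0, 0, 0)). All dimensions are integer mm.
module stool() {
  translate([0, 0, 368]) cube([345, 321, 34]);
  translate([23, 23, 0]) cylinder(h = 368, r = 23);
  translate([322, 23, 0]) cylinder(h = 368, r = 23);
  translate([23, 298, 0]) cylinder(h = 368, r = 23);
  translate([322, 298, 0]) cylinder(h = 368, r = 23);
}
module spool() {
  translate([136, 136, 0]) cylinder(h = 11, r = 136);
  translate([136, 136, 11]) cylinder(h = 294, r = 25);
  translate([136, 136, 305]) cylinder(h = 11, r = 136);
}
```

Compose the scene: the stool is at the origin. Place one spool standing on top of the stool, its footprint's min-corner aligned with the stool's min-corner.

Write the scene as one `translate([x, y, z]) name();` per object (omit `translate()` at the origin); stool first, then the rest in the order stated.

stool();
translate([0, 0, 402]) spool();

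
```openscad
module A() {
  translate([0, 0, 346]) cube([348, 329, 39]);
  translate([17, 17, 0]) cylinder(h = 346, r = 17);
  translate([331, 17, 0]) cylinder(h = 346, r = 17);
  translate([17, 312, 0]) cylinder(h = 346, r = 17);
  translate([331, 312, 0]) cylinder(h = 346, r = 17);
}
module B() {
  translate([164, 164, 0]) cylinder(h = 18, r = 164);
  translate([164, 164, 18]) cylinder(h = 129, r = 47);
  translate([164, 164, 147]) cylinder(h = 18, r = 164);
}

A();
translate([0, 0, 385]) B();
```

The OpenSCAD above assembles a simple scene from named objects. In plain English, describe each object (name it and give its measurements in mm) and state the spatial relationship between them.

A is a four-legged stool. The seat is a 348×329×39 mm slab whose top surface is at z = 385 mm; four round legs, each 34 mm in diameter, run from the floor (z = 0) to the underside of the seat, each leg's axis is inset half a diameter from the nearest pair of seat edges (so the leg's bounding box is flush with the corner).

B is a spool: two coaxial disc flanges of radius 164 mm and thickness 18 mm, joined by a core cylinder of radius 47 mm and height 129 mm. The lower flange rests on z = 0 and the three cylinders share a vertical axis.

The spool is on top of the stool.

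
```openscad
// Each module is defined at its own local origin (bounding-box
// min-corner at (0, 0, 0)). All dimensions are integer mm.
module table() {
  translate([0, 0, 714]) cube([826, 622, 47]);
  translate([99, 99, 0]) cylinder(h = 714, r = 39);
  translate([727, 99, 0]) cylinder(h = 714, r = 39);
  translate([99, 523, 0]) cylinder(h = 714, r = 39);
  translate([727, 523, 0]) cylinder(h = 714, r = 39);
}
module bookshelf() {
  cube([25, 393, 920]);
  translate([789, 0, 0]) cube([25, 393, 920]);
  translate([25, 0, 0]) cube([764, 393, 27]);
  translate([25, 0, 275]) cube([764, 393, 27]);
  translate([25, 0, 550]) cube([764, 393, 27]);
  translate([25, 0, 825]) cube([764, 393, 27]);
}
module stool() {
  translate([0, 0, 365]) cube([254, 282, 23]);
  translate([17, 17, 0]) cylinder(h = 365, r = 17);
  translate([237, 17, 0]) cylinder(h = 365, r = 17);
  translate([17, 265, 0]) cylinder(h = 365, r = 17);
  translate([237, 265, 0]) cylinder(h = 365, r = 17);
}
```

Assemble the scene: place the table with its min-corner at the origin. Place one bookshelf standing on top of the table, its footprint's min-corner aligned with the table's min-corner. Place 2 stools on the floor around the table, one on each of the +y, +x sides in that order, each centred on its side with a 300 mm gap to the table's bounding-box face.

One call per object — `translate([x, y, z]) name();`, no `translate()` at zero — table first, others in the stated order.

table();
translate([0, 0, 761]) bookshelf();
translate([286, 922, 0]) stool();
translate([1126, 170, 0]) stool();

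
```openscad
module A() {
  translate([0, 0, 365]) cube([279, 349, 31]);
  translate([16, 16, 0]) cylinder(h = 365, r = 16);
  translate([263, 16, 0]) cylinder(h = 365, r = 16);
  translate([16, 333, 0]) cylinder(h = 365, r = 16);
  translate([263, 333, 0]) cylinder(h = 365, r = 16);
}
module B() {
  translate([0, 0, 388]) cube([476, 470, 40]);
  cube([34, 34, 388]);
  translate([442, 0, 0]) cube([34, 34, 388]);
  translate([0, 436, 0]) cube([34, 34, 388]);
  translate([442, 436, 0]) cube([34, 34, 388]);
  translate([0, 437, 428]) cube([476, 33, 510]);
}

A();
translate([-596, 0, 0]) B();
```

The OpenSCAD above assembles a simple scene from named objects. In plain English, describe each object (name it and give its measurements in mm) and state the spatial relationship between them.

A is a four-legged stool. The seat is a 279×349×31 mm slab whose top surface is at z = 396 mm; four round legs, each 32 mm in diameter, run from the floor (z = 0) to the underside of the seat, each leg's axis is inset half a diameter from the nearest pair of seat edges (so the leg's bounding box is flush with the corner).

B is a chair. The seat is a 476×470×40 mm slab with its top at z = 428 mm, on four 34×34 mm corner legs (flush with the seat edges, standing on z = 0). A flat backrest 33 mm thick, 510 mm tall, spans the full seat width and rises from the seat top along its +y edge, rear face flush with the rear of the seat.

The chair is on the floor beside the stool on its −x side.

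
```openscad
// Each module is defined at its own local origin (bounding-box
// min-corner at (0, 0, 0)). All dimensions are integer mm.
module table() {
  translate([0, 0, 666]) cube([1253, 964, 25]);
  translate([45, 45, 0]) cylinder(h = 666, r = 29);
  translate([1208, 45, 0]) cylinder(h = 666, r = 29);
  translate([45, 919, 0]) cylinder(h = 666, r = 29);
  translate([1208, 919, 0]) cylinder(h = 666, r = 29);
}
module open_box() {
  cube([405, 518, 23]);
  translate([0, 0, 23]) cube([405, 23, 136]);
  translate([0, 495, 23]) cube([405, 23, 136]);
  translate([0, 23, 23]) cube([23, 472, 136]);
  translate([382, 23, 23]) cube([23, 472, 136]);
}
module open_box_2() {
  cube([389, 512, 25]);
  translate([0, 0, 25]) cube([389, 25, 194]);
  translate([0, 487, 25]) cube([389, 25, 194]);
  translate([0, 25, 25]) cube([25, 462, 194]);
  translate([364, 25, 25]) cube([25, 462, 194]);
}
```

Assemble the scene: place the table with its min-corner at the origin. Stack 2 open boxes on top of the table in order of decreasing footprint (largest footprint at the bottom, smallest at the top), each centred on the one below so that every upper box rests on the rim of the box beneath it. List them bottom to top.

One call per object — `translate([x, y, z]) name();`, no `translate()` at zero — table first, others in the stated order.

table();
translate([424, 223, 691]) open_box();
translate([432, 226, 850]) open_box_2();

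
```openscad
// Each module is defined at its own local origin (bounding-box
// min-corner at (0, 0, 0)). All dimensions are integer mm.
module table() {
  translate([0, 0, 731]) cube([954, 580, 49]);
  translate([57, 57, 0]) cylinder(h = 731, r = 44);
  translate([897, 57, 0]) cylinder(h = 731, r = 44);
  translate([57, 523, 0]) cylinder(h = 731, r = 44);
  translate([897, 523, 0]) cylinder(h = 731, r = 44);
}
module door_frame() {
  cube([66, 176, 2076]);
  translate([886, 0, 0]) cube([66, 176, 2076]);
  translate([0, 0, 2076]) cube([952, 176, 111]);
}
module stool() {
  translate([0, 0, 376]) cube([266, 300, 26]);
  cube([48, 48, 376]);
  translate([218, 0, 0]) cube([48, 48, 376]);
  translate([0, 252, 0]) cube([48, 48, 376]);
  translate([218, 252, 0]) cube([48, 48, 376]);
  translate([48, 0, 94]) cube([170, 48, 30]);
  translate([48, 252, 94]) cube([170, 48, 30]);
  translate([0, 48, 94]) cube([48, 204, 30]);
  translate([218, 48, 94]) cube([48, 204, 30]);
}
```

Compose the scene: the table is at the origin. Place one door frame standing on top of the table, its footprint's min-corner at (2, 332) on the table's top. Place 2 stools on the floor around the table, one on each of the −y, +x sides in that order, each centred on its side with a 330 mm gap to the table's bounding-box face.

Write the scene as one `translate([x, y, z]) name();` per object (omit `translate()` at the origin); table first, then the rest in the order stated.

table();
translate([2, 332, 780]) door_frame();
translate([344, -630, 0]) stool();
translate([1284, 140, 0]) stool();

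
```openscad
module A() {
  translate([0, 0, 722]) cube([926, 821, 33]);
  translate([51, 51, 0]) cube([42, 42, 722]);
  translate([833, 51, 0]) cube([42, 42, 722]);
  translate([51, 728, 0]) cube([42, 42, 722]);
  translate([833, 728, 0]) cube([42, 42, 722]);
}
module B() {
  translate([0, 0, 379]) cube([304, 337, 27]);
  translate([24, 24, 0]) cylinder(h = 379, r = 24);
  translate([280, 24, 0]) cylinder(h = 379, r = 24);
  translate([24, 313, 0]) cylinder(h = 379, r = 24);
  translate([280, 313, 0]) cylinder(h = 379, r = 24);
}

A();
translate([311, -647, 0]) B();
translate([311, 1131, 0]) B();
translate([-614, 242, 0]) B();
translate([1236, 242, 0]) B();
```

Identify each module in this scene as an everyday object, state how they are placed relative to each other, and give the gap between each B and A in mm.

A is a table. B is a stool. Four stools sit around the table at the −y, +y, −x, +x sides. The gap between each stool and the table is 310 mm.

Each stool's nearest face is 310 mm from the table's bounding box.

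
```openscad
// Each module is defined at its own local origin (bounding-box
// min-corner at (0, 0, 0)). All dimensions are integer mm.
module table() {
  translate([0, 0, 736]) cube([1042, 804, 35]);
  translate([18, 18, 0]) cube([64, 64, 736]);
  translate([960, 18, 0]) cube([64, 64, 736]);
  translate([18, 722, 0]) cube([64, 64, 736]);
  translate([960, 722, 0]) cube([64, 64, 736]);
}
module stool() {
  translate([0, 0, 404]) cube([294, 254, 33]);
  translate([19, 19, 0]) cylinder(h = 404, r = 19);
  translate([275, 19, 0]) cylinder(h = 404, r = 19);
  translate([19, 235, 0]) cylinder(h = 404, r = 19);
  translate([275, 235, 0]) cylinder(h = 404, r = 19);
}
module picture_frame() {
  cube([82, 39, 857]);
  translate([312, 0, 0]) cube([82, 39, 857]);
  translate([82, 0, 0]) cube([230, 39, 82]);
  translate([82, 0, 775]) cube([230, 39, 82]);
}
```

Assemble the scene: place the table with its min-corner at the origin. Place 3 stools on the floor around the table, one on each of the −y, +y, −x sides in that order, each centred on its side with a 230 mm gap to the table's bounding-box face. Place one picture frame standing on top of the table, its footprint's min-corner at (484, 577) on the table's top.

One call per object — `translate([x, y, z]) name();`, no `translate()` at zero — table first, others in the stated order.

table();
translate([374, -484, 0]) stool();
translate([374, 1034, 0]) stool();
translate([-524, 275, 0]) stool();
translate([484, 577, 771]) picture_frame();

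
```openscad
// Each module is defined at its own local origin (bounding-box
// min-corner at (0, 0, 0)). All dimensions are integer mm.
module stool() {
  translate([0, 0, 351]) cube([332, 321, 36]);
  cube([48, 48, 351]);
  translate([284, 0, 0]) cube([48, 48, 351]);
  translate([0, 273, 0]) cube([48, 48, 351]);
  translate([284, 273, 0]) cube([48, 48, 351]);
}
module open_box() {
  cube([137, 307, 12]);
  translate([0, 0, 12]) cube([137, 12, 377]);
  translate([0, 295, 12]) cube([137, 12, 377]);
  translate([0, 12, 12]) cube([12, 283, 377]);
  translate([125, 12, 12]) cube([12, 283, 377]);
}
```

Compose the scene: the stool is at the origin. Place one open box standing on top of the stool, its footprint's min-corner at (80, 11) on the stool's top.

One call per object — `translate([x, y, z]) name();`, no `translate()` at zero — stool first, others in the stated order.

stool();
translate([80, 11, 387]) open_box();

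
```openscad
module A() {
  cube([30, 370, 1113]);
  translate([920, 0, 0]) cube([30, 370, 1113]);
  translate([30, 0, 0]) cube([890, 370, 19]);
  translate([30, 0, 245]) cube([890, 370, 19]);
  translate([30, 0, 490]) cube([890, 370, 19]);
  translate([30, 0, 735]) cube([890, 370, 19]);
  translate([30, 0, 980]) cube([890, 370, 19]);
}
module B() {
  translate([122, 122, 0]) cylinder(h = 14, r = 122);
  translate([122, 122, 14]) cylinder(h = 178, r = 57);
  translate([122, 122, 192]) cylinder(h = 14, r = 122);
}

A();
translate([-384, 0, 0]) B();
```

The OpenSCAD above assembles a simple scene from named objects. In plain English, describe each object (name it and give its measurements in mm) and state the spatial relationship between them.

A is an open bookshelf. Two side panels, each 30 mm thick, 370 mm deep and 1113 mm tall, stand 950 mm apart (outside-to-outside). Between them sit 5 shelves, each 19 mm thick and 370 mm deep, spanning the full gap between the sides. The bottom shelf rests on the floor (its underside at z = 0) and the clear gap between one shelf's top and the next shelf's underside is 226 mm.

B is a spool: two coaxial disc flanges of radius 122 mm and thickness 14 mm, joined by a core cylinder of radius 57 mm and height 178 mm. The lower flange rests on z = 0 and the three cylinders share a vertical axis.

The spool is on the floor beside the bookshelf on its −x side.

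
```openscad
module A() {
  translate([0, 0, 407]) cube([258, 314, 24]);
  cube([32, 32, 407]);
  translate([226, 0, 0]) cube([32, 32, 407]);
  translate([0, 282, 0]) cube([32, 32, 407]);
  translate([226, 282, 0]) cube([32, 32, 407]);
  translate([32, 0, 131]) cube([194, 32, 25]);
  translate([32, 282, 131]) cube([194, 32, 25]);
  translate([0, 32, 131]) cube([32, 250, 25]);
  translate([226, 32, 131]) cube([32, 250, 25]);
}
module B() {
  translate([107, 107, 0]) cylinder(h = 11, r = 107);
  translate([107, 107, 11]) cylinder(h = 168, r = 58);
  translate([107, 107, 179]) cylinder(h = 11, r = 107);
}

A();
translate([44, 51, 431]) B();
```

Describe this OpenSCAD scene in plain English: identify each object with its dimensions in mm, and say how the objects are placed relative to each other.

A is a simple wooden stool: a rectangular seat 258 mm (x) by 314 mm (y), 24 mm thick, top face at z = 431 mm, on four square legs, each 32×32 mm in cross-section. The legs rest on z = 0, each flush with a corner of the seat. Four stretchers, 32 mm wide and 25 mm tall, connect adjacent legs with their undersides at z = 131 mm, each running between the inner faces of the legs it joins and aligned with the legs' outer faces on the other axis.

B is a spool: two coaxial disc flanges of radius 107 mm and thickness 11 mm, joined by a core cylinder of radius 58 mm and height 168 mm. The lower flange rests on z = 0 and the three cylinders share a vertical axis.

The spool is on top of the stool.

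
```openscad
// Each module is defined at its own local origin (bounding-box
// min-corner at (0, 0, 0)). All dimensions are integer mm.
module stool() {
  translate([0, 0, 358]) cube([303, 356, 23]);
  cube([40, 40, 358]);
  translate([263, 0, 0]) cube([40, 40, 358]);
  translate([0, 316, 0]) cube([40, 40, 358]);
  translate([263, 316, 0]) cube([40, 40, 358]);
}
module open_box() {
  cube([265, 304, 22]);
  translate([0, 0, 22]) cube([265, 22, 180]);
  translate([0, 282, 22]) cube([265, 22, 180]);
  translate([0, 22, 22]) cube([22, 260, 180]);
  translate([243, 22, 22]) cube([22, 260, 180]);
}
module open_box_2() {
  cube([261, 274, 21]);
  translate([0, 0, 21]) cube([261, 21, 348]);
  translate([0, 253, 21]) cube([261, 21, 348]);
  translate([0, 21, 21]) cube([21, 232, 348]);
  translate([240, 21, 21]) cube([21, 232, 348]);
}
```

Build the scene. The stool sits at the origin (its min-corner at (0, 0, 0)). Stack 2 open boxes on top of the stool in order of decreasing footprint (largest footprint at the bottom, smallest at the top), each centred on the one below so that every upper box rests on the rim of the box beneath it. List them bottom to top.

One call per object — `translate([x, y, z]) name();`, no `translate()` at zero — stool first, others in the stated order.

stool();
translate([19, 26, 381]) open_box();
translate([21, 41, 583]) open_box_2();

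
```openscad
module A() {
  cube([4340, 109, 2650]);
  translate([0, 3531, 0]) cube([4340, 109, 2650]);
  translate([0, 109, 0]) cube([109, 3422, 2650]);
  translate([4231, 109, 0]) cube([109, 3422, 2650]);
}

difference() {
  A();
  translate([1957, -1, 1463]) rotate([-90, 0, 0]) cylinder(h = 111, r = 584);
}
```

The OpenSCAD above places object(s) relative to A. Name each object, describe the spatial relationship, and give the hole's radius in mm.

The subtracted cylinder has r = 584 mm.

A is a house frame. The house frame has a circular hole through its front wall. The hole's radius is 584 mm.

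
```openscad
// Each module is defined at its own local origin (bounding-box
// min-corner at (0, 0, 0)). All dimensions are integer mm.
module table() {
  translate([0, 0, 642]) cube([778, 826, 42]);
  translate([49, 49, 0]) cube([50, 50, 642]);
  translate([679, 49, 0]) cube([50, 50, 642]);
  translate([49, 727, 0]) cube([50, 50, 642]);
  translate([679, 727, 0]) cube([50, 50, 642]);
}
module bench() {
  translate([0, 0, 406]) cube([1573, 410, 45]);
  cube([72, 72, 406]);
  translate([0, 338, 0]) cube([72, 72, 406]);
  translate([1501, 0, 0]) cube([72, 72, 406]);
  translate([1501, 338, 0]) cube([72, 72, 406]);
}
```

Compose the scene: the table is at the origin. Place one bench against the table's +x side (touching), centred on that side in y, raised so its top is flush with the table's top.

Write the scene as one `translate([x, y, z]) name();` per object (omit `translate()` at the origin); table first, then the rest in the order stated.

table();
translate([778, 208, 233]) bench();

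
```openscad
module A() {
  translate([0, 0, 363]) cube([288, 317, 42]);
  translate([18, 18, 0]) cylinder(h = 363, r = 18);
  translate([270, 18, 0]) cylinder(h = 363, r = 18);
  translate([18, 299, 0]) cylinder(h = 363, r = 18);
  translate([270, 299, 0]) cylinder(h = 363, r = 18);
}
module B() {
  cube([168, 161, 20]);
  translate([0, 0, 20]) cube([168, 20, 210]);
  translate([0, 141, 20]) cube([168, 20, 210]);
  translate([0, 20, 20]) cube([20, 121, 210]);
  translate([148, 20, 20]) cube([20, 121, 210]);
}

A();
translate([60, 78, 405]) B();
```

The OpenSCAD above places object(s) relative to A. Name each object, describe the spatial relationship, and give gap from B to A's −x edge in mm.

A is a stool. B is an open box. The open box is on top of the stool, centred. The gap from the open box to the stool's −x edge is 60 mm.

The open box's min-x is at 60; the stool's min-x is 0; gap = 60 mm.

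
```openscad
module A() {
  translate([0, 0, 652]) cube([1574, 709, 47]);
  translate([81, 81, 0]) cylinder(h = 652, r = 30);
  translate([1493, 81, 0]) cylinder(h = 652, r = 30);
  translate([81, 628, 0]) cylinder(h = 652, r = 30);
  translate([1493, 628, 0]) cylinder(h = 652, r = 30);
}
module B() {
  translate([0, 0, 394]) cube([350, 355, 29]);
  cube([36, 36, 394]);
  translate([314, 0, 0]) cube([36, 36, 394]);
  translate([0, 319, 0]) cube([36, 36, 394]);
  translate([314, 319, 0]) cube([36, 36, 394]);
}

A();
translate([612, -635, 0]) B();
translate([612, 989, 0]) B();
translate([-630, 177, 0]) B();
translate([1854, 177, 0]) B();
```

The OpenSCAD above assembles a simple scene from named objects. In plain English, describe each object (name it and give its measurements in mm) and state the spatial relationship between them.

A is a table: top 1574 mm (x) × 709 mm (y), 47 mm thick, upper face at z = 699 mm, on four round legs of 60 mm diameter, each leg's bounding box inset 51 mm from the nearest pair of top edges, running from z = 0 to the bottom of the top.

B is a four-legged stool. The seat is a 350×355×29 mm slab whose top surface is at z = 423 mm; four square legs, each 36×36 mm in cross-section, run from the floor (z = 0) to the underside of the seat, each flush with a corner of the seat.

Four stools sit around the table at the −y, +y, −x, +x sides.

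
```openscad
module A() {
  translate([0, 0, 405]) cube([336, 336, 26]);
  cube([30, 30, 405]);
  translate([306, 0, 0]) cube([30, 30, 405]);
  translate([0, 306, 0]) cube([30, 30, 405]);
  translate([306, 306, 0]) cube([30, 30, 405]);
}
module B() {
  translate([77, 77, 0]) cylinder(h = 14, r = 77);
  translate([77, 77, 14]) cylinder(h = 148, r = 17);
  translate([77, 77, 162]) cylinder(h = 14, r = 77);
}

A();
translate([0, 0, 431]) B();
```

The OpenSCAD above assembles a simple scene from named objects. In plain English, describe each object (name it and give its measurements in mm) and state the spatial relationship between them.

A is a four-legged stool. The seat is a 336×336×26 mm slab whose top surface is at z = 431 mm; four square legs, each 30×30 mm in cross-section, run from the floor (z = 0) to the underside of the seat, each flush with a corner of the seat.

B is a spool: two coaxial disc flanges of radius 77 mm and thickness 14 mm, joined by a core cylinder of radius 17 mm and height 148 mm. The lower flange rests on z = 0 and the three cylinders share a vertical axis.

The spool is on top of the stool.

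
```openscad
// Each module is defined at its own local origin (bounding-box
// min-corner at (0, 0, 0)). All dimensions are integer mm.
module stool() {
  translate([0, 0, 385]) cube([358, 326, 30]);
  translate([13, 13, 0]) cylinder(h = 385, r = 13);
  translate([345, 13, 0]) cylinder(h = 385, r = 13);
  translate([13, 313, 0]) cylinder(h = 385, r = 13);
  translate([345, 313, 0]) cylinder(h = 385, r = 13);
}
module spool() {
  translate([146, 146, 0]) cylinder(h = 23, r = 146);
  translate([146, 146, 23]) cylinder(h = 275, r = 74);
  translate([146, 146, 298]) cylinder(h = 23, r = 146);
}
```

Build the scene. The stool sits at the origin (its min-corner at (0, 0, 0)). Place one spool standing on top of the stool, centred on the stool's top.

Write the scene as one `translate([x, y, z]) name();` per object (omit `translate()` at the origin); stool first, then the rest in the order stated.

stool();
translate([33, 17, 415]) spool();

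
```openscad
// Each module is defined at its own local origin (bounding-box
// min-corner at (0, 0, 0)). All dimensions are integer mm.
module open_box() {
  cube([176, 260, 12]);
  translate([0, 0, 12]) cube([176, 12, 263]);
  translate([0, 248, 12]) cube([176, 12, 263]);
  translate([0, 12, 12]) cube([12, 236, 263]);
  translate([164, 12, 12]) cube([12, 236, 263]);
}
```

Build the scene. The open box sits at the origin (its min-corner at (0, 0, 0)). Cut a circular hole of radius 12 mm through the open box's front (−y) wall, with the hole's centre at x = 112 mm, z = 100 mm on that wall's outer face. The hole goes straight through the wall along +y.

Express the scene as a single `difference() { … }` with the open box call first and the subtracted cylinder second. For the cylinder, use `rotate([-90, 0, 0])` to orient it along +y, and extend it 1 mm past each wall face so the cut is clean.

difference() {
  open_box();
  translate([112, -1, 100]) rotate([-90, 0, 0]) cylinder(h = 14, r = 12);
}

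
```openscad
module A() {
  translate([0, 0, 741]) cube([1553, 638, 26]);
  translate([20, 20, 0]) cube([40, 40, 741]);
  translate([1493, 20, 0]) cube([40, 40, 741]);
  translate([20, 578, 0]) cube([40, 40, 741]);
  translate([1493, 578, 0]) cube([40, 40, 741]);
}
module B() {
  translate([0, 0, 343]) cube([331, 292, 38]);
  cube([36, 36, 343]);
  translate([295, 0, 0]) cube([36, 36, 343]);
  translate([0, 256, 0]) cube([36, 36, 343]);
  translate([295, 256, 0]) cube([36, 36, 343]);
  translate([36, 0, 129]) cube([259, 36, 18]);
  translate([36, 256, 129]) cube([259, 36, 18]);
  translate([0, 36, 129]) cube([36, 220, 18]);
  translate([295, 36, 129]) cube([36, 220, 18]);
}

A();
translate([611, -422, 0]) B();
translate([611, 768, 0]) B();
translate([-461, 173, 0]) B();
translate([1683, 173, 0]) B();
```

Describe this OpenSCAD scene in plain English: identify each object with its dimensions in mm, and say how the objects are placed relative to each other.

A is a table: top 1553 mm (x) × 638 mm (y), 26 mm thick, upper face at z = 767 mm, on four 40×40 mm square legs, each inset 20 mm from the nearest pair of top edges, running from z = 0 to the bottom of the top.

B is a simple wooden stool: a rectangular seat 331 mm (x) by 292 mm (y), 38 mm thick, top face at z = 381 mm, on four square legs, each 36×36 mm in cross-section. The legs rest on z = 0, each flush with a corner of the seat. Four stretchers, 36 mm wide and 18 mm tall, connect adjacent legs with their undersides at z = 129 mm, each running between the inner faces of the legs it joins and aligned with the legs' outer faces on the other axis.

Four stools sit around the table at the −y, +y, −x, +x sides.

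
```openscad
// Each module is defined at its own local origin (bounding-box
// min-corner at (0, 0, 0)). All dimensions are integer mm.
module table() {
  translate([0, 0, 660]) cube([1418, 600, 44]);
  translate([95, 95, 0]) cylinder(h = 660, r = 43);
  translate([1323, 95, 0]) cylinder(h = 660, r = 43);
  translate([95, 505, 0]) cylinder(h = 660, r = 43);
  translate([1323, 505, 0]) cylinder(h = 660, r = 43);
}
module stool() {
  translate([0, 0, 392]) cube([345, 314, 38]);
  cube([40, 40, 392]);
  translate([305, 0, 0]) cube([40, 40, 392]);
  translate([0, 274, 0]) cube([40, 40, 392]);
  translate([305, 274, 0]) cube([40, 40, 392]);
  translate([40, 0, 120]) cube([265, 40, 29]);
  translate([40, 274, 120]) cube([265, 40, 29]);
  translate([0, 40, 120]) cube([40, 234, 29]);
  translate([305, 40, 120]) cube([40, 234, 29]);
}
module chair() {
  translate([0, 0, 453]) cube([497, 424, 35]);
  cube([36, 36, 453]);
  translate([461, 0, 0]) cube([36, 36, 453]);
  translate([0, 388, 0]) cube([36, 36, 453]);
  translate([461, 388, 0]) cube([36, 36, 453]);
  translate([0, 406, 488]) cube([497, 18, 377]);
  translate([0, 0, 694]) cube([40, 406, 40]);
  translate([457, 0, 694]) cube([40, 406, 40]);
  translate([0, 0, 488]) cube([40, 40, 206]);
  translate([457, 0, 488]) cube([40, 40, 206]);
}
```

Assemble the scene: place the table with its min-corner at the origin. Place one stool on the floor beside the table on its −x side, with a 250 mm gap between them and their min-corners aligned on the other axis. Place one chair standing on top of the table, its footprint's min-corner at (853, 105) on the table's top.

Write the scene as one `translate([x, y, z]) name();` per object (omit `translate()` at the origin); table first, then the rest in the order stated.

table();
translate([-595, 0, 0]) stool();
translate([853, 105, 704]) chair();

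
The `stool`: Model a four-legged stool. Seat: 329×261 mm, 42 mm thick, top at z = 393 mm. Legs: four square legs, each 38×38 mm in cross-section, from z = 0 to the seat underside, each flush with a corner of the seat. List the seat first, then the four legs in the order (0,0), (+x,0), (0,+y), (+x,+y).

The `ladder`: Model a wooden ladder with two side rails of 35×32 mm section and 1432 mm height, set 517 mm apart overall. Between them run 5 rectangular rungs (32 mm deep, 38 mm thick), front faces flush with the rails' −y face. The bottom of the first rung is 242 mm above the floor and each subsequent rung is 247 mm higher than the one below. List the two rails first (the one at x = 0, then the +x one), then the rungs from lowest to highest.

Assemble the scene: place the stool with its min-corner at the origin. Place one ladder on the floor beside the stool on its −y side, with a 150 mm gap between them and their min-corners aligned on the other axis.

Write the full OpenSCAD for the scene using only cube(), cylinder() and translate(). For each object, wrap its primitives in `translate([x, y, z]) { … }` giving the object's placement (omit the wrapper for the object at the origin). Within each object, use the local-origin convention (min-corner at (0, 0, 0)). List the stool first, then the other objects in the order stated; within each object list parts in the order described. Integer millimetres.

translate([0, 0, 351]) cube([329, 261, 42]);
cube([38, 38, 351]);
translate([291, 0, 0]) cube([38, 38, 351]);
translate([0, 223, 0]) cube([38, 38, 351]);
translate([291, 223, 0]) cube([38, 38, 351]);
translate([0, -182, 0]) {
  cube([35, 32, 1432]);
  translate([482, 0, 0]) cube([35, 32, 1432]);
  translate([35, 0, 242]) cube([447, 32, 38]);
  translate([35, 0, 489]) cube([447, 32, 38]);
  translate([35, 0, 736]) cube([447, 32, 38]);
  translate([35, 0, 983]) cube([447, 32, 38]);
  translate([35, 0, 1230]) cube([447, 32, 38]);
}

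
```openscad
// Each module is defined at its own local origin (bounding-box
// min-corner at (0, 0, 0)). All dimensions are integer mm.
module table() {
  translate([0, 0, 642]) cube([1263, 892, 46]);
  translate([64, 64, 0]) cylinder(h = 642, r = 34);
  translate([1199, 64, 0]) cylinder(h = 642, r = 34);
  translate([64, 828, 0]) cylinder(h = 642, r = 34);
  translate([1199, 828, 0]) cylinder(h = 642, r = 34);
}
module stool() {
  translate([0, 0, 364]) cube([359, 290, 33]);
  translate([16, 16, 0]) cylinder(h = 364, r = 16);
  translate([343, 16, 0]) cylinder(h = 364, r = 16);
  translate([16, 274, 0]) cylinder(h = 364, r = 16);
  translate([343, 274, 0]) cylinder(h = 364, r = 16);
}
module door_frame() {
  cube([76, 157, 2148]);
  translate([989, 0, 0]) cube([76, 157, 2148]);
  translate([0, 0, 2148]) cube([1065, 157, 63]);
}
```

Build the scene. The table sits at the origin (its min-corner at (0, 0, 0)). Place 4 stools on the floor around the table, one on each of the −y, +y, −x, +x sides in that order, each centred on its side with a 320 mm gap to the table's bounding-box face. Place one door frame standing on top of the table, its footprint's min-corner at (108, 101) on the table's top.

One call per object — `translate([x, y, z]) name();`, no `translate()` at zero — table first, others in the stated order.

table();
translate([452, -610, 0]) stool();
translate([452, 1212, 0]) stool();
translate([-679, 301, 0]) stool();
translate([1583, 301, 0]) stool();
translate([108, 101, 688]) door_frame();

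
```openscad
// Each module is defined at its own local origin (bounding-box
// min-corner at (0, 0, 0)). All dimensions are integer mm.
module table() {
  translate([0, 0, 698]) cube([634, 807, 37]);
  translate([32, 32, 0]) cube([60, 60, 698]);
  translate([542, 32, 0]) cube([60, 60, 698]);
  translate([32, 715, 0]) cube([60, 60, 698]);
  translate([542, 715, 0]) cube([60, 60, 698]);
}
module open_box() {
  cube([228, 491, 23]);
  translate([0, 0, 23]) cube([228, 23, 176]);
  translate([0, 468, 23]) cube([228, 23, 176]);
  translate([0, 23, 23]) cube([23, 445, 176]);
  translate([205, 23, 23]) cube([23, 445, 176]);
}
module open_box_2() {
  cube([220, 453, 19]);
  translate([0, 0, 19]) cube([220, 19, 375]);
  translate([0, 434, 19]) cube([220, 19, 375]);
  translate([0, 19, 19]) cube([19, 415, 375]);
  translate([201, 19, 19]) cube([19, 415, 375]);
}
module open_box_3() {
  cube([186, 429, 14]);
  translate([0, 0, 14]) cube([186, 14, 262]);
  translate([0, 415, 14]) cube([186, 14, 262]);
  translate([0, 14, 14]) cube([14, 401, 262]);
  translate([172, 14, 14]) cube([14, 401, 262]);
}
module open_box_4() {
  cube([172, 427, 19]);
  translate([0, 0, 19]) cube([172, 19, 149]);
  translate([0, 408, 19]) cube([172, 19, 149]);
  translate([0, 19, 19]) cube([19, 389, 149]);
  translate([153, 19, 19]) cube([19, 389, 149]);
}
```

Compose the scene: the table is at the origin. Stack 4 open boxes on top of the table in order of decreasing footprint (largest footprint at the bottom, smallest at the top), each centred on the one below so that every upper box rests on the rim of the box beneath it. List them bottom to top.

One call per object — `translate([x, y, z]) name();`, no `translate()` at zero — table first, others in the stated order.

table();
translate([203, 158, 735]) open_box();
translate([207, 177, 934]) open_box_2();
translate([224, 189, 1328]) open_box_3();
translate([231, 190, 1604]) open_box_4();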